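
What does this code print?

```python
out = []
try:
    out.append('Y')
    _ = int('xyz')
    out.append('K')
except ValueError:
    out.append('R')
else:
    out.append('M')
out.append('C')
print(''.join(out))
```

Execution trace: 'Y' (try body) → 'R' (except ValueError) → 'C' (after the try/except). Output: YRC

Answer: YRC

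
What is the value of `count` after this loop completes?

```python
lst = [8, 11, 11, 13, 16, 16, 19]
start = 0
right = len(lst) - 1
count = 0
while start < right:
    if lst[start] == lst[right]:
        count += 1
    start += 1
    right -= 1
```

Count matching pairs from ends
`count` takes the values: 0

Answer: 0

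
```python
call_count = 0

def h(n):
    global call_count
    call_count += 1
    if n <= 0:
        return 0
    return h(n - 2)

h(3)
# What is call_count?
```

Linear recursion stepping by 2: 3 calls from n=3 down to ≤0.

Answer: 3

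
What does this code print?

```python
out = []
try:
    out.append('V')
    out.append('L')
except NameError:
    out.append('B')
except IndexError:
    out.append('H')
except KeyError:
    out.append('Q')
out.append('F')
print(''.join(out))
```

Execution trace: 'V' (try body) → 'L' (try body, no exception) → 'F' (after the try/except). Output: VLF

Answer: VLF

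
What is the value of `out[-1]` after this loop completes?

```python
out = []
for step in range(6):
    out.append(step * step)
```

Last element of squares 0 to 5
`out` takes the values: [] → [0] → [0, 1] → [0, 1, 4] → [0, 1, 4, 9] → [0, 1, 4, 9, 16] → [0, 1, 4, 9, 16, 25]
So `out[-1]` = 25

Answer: 25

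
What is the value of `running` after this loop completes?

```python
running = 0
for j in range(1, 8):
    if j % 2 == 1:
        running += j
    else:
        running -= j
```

Add odd, subtract even
`running` takes the values: 0 → 1 → -1 → 2 → -2 → 3 → -3 → 4

Answer: 4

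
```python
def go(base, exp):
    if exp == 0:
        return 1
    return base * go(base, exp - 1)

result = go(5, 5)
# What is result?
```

go(5, 5) = 5 * 5 * 5 * 5 * 5 = 3125

Answer: 3125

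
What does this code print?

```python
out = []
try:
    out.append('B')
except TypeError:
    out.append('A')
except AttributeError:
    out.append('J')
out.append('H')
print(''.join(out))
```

Execution trace: 'B' (try body, no exception) → 'H' (after the try/except). Output: BH

Answer: BH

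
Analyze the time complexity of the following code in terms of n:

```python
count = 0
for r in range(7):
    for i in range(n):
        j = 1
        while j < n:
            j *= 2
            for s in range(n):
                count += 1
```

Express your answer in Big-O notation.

Each loop level contributes: 1 × n × log n × n. Multiplying the contributions gives O(n^2 log n).

Answer: O(n^2 log n)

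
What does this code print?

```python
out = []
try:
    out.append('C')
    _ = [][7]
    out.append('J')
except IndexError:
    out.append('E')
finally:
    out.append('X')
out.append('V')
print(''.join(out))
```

Execution trace: 'C' (try body) → 'E' (except IndexError) → 'X' (finally) → 'V' (after the try/except). Output: CEXV

Answer: CEXV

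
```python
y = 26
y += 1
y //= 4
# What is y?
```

Trace:
`y = 26` → y = 26
`y += 1` → y = 27
`y //= 4` → y = 6
So y = 6

Answer: 6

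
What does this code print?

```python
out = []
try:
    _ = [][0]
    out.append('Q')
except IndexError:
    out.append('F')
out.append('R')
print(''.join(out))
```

Execution trace: 'F' (except IndexError) → 'R' (after the try/except). Output: FR

Answer: FR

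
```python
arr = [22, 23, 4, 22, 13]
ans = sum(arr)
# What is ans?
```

Trace:
`arr = [22, 23, 4, 22, 13]` → arr = [22, 23, 4, 22, 13]
`ans = sum(arr)` → ans = 84
So ans = 84

Answer: 84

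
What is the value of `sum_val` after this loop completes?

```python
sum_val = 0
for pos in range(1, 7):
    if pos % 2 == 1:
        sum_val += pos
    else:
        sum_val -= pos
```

Add odd, subtract even
`sum_val` takes the values: 0 → 1 → -1 → 2 → -2 → 3 → -3

Answer: -3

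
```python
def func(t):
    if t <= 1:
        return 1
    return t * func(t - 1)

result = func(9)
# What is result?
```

func(9) = 9 * 8 * 7 * 6 * 5 * 4 * 3 * 2 * 1 = 362880

Answer: 362880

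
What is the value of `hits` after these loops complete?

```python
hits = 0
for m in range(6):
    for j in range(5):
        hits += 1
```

6 * 5 = 30
`hits` takes the values: 0 → 1 → 2 → 3 → 4 → 5 → 6 → 7 → 8 → 9 → 10 → 11 → 12 → 13 → 14 → 15 → 16 → 17 → 18 → 19 → 20 → 21 → 22 → 23 → 24 → 25 → 26 → 27 → 28 → 29 → 30

Answer: 30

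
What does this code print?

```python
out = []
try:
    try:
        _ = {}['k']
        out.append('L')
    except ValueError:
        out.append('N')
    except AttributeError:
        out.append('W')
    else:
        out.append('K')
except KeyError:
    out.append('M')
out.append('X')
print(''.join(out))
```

Execution trace: 'M' (outer except KeyError) → 'X' (after the try/except). Output: MX

Answer: MX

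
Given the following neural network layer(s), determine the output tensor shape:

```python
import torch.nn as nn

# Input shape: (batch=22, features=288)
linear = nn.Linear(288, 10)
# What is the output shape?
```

Input: (22, 288) -> Output: (22, 10)

Answer: (22, 10)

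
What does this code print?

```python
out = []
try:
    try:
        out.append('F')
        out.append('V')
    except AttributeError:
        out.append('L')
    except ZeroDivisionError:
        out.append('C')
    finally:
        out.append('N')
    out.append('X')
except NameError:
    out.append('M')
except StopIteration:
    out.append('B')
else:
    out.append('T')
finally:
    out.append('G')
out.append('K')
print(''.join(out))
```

Execution trace: 'F' (inner try body) → 'V' (inner try body, no exception) → 'N' (inner finally) → 'X' (try body, no exception) → 'T' (else) → 'G' (finally) → 'K' (after the try/except). Output: FVNXTGK

Answer: FVNXTGK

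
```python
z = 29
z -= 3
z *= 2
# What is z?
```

Trace:
`z = 29` → z = 29
`z -= 3` → z = 26
`z *= 2` → z = 52
So z = 52

Answer: 52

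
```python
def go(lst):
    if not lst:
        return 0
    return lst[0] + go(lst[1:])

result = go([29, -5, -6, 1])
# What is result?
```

29 + (-5) + (-6) + 1 + 0 = 19

Answer: 19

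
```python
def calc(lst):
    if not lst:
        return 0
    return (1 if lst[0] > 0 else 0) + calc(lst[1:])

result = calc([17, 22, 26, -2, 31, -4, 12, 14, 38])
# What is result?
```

Count of positive elements in [17, 22, 26, -2, 31, -4, 12, 14, 38] = 7

Answer: 7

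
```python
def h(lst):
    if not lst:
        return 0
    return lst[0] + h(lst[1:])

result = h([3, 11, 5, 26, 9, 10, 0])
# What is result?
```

3 + 11 + 5 + 26 + 9 + 10 + 0 + 0 = 64

Answer: 64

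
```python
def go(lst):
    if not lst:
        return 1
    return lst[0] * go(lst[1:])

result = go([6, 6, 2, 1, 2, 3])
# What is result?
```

Product over [6, 6, 2, 1, 2, 3] = 6 * 6 * 2 * 1 * 2 * 3 = 432

Answer: 432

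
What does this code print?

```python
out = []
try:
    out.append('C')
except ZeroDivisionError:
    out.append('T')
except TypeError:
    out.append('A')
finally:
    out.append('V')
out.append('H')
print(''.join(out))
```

Execution trace: 'C' (try body, no exception) → 'V' (finally) → 'H' (after the try/except). Output: CVH

Answer: CVH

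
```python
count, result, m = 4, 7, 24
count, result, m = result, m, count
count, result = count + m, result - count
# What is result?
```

Trace:
`count, result, m = 4, 7, 24` → count = 4; result = 7; m = 24
`count, result, m = result, m, count` → count = 7; result = 24; m = 4
`count, result = count + m, result - count` → count = 11; result = 17
So result = 17

Answer: 17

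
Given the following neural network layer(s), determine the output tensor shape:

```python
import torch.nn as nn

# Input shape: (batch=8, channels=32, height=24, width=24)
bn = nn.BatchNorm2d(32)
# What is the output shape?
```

Input: (8, 32, 24, 24) -> Output: (8, 32, 24, 24)

Answer: (8, 32, 24, 24)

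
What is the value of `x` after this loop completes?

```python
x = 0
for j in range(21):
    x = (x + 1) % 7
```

Increment mod 7, 21 times = 0
`x` takes the values: 0 → 1 → 2 → 3 → 4 → 5 → 6 → 0 → 1 → 2 → 3 → 4 → 5 → 6 → 0 → 1 → 2 → 3 → 4 → 5 → 6 → 0

Answer: 0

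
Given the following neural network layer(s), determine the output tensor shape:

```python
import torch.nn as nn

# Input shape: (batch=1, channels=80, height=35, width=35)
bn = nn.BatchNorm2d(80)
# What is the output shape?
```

Input: (1, 80, 35, 35) -> Output: (1, 80, 35, 35)

Answer: (1, 80, 35, 35)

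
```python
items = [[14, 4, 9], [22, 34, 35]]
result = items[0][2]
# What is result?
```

Trace:
`items = [[14, 4, 9], [22, 34, 35]]` → items = [[14, 4, 9], [22, 34, 35]]
`result = items[0][2]` → result = 9
So result = 9

Answer: 9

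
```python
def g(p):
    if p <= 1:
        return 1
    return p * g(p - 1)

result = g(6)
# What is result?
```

g(6) = 6 * 5 * 4 * 3 * 2 * 1 = 720

Answer: 720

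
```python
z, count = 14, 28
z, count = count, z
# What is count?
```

Trace:
`z, count = 14, 28` → z = 14; count = 28
`z, count = count, z` → z = 28; count = 14
So count = 14

Answer: 14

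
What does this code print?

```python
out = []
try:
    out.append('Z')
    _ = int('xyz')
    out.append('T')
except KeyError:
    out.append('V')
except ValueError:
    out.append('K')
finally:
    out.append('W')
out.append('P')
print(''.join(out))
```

Execution trace: 'Z' (try body) → 'K' (except ValueError) → 'W' (finally) → 'P' (after the try/except). Output: ZKWP

Answer: ZKWP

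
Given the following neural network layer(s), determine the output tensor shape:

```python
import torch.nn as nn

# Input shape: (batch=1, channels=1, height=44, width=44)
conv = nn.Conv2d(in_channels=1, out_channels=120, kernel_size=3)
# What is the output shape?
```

Input: (1, 1, 44, 44) -> Output: (1, 120, 42, 42)

Answer: (1, 120, 42, 42)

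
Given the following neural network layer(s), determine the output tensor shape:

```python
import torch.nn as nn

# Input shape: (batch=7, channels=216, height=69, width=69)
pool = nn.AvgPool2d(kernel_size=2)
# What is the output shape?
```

Input: (7, 216, 69, 69) -> Output: (7, 216, 34, 34)

Answer: (7, 216, 34, 34)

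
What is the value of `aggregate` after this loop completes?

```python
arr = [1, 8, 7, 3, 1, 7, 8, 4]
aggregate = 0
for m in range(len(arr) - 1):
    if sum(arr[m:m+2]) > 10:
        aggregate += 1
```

Count windows with sum > 10
`aggregate` takes the values: 0 → 1 → 2 → 3

Answer: 3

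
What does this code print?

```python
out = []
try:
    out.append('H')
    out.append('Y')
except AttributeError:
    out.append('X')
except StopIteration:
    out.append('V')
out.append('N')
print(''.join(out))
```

Execution trace: 'H' (try body) → 'Y' (try body, no exception) → 'N' (after the try/except). Output: HYN

Answer: HYN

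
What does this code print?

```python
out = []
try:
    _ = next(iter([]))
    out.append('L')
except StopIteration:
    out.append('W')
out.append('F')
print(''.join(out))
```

Execution trace: 'W' (except StopIteration) → 'F' (after the try/except). Output: WF

Answer: WF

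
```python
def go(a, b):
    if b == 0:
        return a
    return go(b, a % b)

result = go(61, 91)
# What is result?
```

go(61, 91) -> go(91, 61) -> go(61, 30) -> go(30, 1) -> go(1, 0) -> 1

Answer: 1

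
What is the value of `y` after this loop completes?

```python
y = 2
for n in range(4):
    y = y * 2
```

Multiply by 2, 4 times: 2 * 2^4 = 32
`y` takes the values: 2 → 4 → 8 → 16 → 32

Answer: 32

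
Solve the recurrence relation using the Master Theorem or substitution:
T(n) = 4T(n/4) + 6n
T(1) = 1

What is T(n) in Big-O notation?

By Master Theorem: a=4, b=4, f(n)=6n. Since log_4(4) = 1 and f(n) = Θ(n^1), Case 2 applies. T(n) = O(n log n).

Answer: O(n log n)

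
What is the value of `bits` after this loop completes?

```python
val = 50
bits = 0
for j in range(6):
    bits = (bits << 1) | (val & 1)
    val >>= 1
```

Reverse lowest 6 bits of 50
`bits` takes the values: 0 → 1 → 2 → 4 → 9 → 19

Answer: 19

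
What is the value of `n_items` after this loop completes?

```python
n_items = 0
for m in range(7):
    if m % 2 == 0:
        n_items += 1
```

Count numbers divisible by 2 in range(7)
`n_items` takes the values: 0 → 1 → 2 → 3 → 4

Answer: 4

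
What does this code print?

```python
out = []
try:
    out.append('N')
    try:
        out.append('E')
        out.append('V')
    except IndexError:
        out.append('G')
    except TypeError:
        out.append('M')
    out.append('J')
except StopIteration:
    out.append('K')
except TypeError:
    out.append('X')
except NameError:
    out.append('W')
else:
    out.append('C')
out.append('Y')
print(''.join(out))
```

Execution trace: 'N' (try body) → 'E' (inner try body) → 'V' (inner try body, no exception) → 'J' (try body, no exception) → 'C' (else) → 'Y' (after the try/except). Output: NEVJCY

Answer: NEVJCY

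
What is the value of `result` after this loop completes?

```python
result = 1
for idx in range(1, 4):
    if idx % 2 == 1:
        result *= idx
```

Product of odd numbers 1 to 3
`result` takes the values: 1 → 3

Answer: 3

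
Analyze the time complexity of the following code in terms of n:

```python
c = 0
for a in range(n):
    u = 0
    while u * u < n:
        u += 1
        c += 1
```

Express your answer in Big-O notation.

Each loop level contributes: n × √n. Multiplying the contributions gives O(n√n).

Answer: O(n√n)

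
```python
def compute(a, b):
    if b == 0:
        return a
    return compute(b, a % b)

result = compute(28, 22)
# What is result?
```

compute(28, 22) -> compute(22, 6) -> compute(6, 4) -> compute(4, 2) -> compute(2, 0) -> 2

Answer: 2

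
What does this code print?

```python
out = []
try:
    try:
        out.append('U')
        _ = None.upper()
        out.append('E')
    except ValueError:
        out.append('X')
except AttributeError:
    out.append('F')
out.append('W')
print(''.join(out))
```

Execution trace: 'U' (inner try body) → 'F' (outer except AttributeError) → 'W' (after the try/except). Output: UFW

Answer: UFW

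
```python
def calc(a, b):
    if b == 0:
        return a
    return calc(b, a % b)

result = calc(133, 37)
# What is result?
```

calc(133, 37) -> calc(37, 22) -> calc(22, 15) -> calc(15, 7) -> calc(7, 1) -> calc(1, 0) -> 1

Answer: 1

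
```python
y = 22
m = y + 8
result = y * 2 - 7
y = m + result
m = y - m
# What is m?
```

Trace:
`y = 22` → y = 22
`m = y + 8` → m = 30
`result = y * 2 - 7` → result = 37
`y = m + result` → y = 67
`m = y - m` → m = 37
So m = 37

Answer: 37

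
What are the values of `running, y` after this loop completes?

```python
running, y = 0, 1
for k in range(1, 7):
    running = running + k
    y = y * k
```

Sum and factorial of 1 to 6
`running, y` takes the values: (0, 1) → (1, 1) → (3, 1) → (3, 2) → (6, 2) → (6, 6) → (10, 6) → (10, 24) → (15, 24) → (15, 120) → (21, 120) → (21, 720)

Answer: 21, 720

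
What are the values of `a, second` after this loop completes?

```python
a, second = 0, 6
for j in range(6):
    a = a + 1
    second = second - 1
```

a goes 0→6, second goes 6→0
`a, second` takes the values: (0, 6) → (1, 6) → (1, 5) → (2, 5) → (2, 4) → (3, 4) → (3, 3) → (4, 3) → (4, 2) → (5, 2) → (5, 1) → (6, 1) → (6, 0)

Answer: 6, 0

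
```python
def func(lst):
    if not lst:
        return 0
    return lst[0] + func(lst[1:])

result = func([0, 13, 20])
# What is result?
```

0 + 13 + 20 + 0 = 33

Answer: 33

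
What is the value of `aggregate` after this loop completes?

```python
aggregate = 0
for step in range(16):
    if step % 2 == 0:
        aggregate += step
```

Sum of even numbers 0 to 15
`aggregate` takes the values: 0 → 2 → 6 → 12 → 20 → 30 → 42 → 56

Answer: 56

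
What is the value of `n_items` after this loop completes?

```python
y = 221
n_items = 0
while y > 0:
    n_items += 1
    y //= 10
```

Count digits by repeated division by 10
`n_items` takes the values: 0 → 1 → 2 → 3

Answer: 3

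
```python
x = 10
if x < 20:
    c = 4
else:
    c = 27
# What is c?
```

Trace:
`x = 10` → x = 10
`if x < 20: ...` → x < 20 is True → c = 4
So c = 4

Answer: 4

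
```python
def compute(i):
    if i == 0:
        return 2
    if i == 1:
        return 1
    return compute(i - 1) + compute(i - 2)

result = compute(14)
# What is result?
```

Build up from base cases: compute(0)=2, compute(1)=1, compute(2)=3, compute(3)=4, compute(4)=7, compute(5)=11, compute(6)=18, ..., compute(14)=843

Answer: 843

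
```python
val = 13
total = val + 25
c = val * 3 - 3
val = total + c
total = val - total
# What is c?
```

Trace:
`val = 13` → val = 13
`total = val + 25` → total = 38
`c = val * 3 - 3` → c = 36
`val = total + c` → val = 74
`total = val - total` → total = 36
So c = 36

Answer: 36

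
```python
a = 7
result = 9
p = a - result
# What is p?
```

Trace:
`a = 7` → a = 7
`result = 9` → result = 9
`p = a - result` → p = -2
So p = -2

Answer: -2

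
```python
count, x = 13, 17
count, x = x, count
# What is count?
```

Trace:
`count, x = 13, 17` → count = 13; x = 17
`count, x = x, count` → count = 17; x = 13
So count = 17

Answer: 17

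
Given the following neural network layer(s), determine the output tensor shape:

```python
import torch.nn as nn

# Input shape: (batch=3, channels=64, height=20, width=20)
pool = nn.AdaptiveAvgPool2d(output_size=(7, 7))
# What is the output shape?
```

Input: (3, 64, 20, 20) -> Output: (3, 64, 7, 7)

Answer: (3, 64, 7, 7)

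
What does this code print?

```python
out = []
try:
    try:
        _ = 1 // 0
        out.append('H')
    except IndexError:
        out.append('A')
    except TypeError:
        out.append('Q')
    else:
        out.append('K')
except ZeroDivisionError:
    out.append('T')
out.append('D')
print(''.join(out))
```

Execution trace: 'T' (outer except ZeroDivisionError) → 'D' (after the try/except). Output: TD

Answer: TD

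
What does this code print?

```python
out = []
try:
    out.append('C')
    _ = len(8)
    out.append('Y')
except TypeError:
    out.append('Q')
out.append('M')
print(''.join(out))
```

Execution trace: 'C' (try body) → 'Q' (except TypeError) → 'M' (after the try/except). Output: CQM

Answer: CQM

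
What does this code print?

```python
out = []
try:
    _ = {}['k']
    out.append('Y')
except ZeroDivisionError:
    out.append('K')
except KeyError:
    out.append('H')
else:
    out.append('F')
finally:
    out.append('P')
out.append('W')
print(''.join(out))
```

Execution trace: 'H' (except KeyError) → 'P' (finally) → 'W' (after the try/except). Output: HPW

Answer: HPW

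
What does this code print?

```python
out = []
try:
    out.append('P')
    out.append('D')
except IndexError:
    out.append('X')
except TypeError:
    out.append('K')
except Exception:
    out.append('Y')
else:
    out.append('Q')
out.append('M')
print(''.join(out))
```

Execution trace: 'P' (try body) → 'D' (try body, no exception) → 'Q' (else) → 'M' (after the try/except). Output: PDQM

Answer: PDQM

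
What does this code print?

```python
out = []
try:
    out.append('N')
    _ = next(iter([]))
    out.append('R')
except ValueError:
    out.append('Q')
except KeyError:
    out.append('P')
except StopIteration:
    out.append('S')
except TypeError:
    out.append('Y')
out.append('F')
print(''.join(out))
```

Execution trace: 'N' (try body) → 'S' (except StopIteration) → 'F' (after the try/except). Output: NSF

Answer: NSF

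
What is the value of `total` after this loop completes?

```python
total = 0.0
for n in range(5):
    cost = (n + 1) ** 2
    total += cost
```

Sum of squared losses 1² + 2² + ... + 5²
`total` takes the values: 0.0 → 1.0 → 5.0 → 14.0 → 30.0 → 55.0

Answer: 55.0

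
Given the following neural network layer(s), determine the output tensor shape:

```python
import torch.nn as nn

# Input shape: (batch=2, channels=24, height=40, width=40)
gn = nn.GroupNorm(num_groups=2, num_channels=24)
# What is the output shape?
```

Input: (2, 24, 40, 40) -> Output: (2, 24, 40, 40)

Answer: (2, 24, 40, 40)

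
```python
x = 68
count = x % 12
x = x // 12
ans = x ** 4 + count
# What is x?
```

Trace:
`x = 68` → x = 68
`count = x % 12` → count = 8
`x = x // 12` → x = 5
`ans = x ** 4 + count` → ans = 633
So x = 5

Answer: 5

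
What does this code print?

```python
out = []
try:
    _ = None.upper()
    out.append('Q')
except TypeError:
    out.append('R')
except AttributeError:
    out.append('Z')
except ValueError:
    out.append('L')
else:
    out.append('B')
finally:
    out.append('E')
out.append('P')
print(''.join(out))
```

Execution trace: 'Z' (except AttributeError) → 'E' (finally) → 'P' (after the try/except). Output: ZEP

Answer: ZEP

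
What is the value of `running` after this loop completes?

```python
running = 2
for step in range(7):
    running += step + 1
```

Start at 2, add 1 to 7 = 30
`running` takes the values: 2 → 3 → 5 → 8 → 12 → 17 → 23 → 30

Answer: 30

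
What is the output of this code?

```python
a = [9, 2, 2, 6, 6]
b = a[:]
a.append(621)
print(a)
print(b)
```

Key concept: slice [:] creates copy.
Step by step:
`a = [9, 2, 2, 6, 6]` → a = [9, 2, 2, 6, 6]
`b = a[:]` → b = [9, 2, 2, 6, 6]
`a.append(621)` → a = [9, 2, 2, 6, 6, 621]
`print(a)` → prints [9, 2, 2, 6, 6, 621]
`print(b)` → prints [9, 2, 2, 6, 6]

Answer:
[9, 2, 2, 6, 6, 621]
[9, 2, 2, 6, 6]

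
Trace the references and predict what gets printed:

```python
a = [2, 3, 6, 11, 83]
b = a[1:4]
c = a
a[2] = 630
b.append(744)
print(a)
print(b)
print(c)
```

Key concept: slice vs alias.
Step by step:
`a = [2, 3, 6, 11, 83]` → a = [2, 3, 6, 11, 83]
`b = a[1:4]` → b = [3, 6, 11]
`c = a` → c = [2, 3, 6, 11, 83] (same object as a)
`a[2] = 630` → a = [2, 3, 630, 11, 83] (same object as c); c = [2, 3, 630, 11, 83] (same object as a)
`b.append(744)` → b = [3, 6, 11, 744]
`print(a)` → prints [2, 3, 630, 11, 83]
`print(b)` → prints [3, 6, 11, 744]
`print(c)` → prints [2, 3, 630, 11, 83]

Answer:
[2, 3, 630, 11, 83]
[3, 6, 11, 744]
[2, 3, 630, 11, 83]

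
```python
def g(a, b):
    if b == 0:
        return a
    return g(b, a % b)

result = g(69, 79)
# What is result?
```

g(69, 79) -> g(79, 69) -> g(69, 10) -> g(10, 9) -> g(9, 1) -> g(1, 0) -> 1

Answer: 1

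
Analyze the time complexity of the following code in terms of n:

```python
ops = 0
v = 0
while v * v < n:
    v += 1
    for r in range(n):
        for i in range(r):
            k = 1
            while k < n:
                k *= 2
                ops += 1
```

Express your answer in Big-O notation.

Each loop level contributes: √n × n × n × log n. Multiplying the contributions gives O(n^2√n log n).

Answer: O(n^2√n log n)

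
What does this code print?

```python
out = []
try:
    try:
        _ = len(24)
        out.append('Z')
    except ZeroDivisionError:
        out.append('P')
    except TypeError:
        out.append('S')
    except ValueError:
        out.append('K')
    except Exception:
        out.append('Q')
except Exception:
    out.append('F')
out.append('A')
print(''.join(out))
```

Execution trace: 'S' (inner except TypeError) → 'A' (after the try/except). Output: SA

Answer: SA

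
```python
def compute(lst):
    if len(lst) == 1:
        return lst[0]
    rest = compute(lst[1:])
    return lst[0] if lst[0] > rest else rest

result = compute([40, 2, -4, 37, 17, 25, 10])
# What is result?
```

Recursive max over [40, 2, -4, 37, 17, 25, 10] = 40

Answer: 40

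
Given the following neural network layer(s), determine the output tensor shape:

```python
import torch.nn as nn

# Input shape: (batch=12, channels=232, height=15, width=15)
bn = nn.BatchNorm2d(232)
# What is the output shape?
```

Input: (12, 232, 15, 15) -> Output: (12, 232, 15, 15)

Answer: (12, 232, 15, 15)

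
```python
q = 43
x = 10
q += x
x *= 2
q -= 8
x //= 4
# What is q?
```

Trace:
`q = 43` → q = 43
`x = 10` → x = 10
`q += x` → q = 53
`x *= 2` → x = 20
`q -= 8` → q = 45
`x //= 4` → x = 5
So q = 45

Answer: 45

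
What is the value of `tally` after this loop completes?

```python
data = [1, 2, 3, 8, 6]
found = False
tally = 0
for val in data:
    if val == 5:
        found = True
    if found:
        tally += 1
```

Count elements after first 5 in [1, 2, 3, 8, 6]
`tally` takes the values: 0

Answer: 0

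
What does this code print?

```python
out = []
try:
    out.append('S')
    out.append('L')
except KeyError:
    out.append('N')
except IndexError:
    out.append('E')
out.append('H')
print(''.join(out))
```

Execution trace: 'S' (try body) → 'L' (try body, no exception) → 'H' (after the try/except). Output: SLH

Answer: SLH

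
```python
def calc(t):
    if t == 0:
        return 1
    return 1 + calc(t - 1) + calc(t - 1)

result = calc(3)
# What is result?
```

calc(t) = 1 + 2·calc(t-1), calc(0)=1. Closed form: (1+1)·2^3 - 1 = 15.

Answer: 15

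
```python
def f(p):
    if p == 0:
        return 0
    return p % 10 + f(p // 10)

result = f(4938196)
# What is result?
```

Sum of digits of 4938196: 6 + 9 + 1 + 8 + 3 + 9 + 4 = 40

Answer: 40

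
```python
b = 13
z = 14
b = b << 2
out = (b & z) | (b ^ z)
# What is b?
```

Trace:
`b = 13` → b = 13
`z = 14` → z = 14
`b = b << 2` → b = 52
`out = (b & z) | (b ^ z)` → out = 62
So b = 52

Answer: 52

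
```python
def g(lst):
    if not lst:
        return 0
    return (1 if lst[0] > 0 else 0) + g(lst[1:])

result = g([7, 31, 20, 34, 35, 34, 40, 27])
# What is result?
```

Count of positive elements in [7, 31, 20, 34, 35, 34, 40, 27] = 8

Answer: 8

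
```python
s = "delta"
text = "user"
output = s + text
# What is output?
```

Trace:
`s = "delta"` → s = 'delta'
`text = "user"` → text = 'user'
`output = s + text` → output = 'deltauser'
So output = 'deltauser'

Answer: 'deltauser'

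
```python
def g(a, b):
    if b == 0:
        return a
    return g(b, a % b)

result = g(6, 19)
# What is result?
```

g(6, 19) -> g(19, 6) -> g(6, 1) -> g(1, 0) -> 1

Answer: 1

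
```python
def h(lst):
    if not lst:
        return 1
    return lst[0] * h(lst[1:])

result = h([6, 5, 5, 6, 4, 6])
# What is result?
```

Product over [6, 5, 5, 6, 4, 6] = 6 * 5 * 5 * 6 * 4 * 6 = 21600

Answer: 21600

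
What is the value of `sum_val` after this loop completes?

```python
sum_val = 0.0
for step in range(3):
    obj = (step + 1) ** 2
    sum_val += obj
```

Sum of squared losses 1² + 2² + ... + 3²
`sum_val` takes the values: 0.0 → 1.0 → 5.0 → 14.0

Answer: 14.0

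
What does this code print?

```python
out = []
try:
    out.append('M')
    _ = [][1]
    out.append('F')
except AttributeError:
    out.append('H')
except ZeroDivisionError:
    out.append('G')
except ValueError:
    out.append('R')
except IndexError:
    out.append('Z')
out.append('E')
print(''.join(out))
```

Execution trace: 'M' (try body) → 'Z' (except IndexError) → 'E' (after the try/except). Output: MZE

Answer: MZE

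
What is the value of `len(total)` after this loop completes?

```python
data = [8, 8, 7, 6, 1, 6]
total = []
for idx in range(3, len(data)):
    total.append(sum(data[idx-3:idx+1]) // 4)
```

Number of 4-element averages
`total` takes the values: [] → [7] → [7, 5] → [7, 5, 5]
So `len(total)` = 3

Answer: 3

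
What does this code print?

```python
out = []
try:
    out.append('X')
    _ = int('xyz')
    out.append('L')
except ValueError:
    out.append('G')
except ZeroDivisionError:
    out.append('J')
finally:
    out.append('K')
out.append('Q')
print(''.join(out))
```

Execution trace: 'X' (try body) → 'G' (except ValueError) → 'K' (finally) → 'Q' (after the try/except). Output: XGKQ

Answer: XGKQ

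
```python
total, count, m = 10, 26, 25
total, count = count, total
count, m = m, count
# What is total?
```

Trace:
`total, count, m = 10, 26, 25` → total = 10; count = 26; m = 25
`total, count = count, total` → total = 26; count = 10
`count, m = m, count` → count = 25; m = 10
So total = 26

Answer: 26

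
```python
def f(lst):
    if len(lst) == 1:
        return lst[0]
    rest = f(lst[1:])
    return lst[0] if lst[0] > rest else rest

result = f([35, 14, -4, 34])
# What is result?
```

Recursive max over [35, 14, -4, 34] = 35

Answer: 35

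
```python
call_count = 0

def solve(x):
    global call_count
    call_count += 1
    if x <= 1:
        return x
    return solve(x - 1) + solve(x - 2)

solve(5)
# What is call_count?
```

Calls(x) = 1 + Calls(x-1) + Calls(x-2); Calls(0)=Calls(1)=1. For x=5 this gives 15.

Answer: 15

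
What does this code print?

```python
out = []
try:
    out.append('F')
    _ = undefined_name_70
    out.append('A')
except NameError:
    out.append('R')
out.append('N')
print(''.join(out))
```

Execution trace: 'F' (try body) → 'R' (except NameError) → 'N' (after the try/except). Output: FRN

Answer: FRN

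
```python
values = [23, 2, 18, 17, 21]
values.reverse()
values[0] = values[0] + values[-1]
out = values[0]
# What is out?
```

Trace:
`values = [23, 2, 18, 17, 21]` → values = [23, 2, 18, 17, 21]
`values.reverse()` → values = [21, 17, 18, 2, 23]
`values[0] = values[0] + values[-1]` → values = [44, 17, 18, 2, 23]
`out = values[0]` → out = 44
So out = 44

Answer: 44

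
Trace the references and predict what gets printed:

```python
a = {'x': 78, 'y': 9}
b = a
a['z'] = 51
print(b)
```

Key concept: dict aliasing.
Step by step:
`a = {'x': 78, 'y': 9}` → a = {'x': 78, 'y': 9}
`b = a` → b = {'x': 78, 'y': 9} (same object as a)
`a['z'] = 51` → a = {'x': 78, 'y': 9, 'z': 51} (same object as b); b = {'x': 78, 'y': 9, 'z': 51} (same object as a)
`print(b)` → prints {'x': 78, 'y': 9, 'z': 51}

Answer: {'x': 78, 'y': 9, 'z': 51}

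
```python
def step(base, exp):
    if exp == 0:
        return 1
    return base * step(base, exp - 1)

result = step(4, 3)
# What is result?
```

step(4, 3) = 4 * 4 * 4 = 64

Answer: 64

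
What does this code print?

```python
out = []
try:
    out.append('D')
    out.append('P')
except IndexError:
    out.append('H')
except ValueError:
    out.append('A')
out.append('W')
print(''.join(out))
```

Execution trace: 'D' (try body) → 'P' (try body, no exception) → 'W' (after the try/except). Output: DPW

Answer: DPW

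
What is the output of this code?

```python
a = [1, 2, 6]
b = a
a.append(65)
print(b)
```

Key concept: basic list aliasing.
Step by step:
`a = [1, 2, 6]` → a = [1, 2, 6]
`b = a` → b = [1, 2, 6] (same object as a)
`a.append(65)` → a = [1, 2, 6, 65] (same object as b); b = [1, 2, 6, 65] (same object as a)
`print(b)` → prints [1, 2, 6, 65]

Answer: [1, 2, 6, 65]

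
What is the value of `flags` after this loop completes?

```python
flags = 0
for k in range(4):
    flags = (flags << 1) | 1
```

Build 4 consecutive 1-bits: 0b1111
`flags` takes the values: 0 → 1 → 3 → 7 → 15

Answer: 15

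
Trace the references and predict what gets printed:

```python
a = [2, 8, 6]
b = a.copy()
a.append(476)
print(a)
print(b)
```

Key concept: list.copy() creates independent copy.
Step by step:
`a = [2, 8, 6]` → a = [2, 8, 6]
`b = a.copy()` → b = [2, 8, 6]
`a.append(476)` → a = [2, 8, 6, 476]
`print(a)` → prints [2, 8, 6, 476]
`print(b)` → prints [2, 8, 6]

Answer:
[2, 8, 6, 476]
[2, 8, 6]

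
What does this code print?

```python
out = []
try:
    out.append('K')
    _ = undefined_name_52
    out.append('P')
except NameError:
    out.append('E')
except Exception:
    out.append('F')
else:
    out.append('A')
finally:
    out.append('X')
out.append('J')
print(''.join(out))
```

Execution trace: 'K' (try body) → 'E' (except NameError) → 'X' (finally) → 'J' (after the try/except). Output: KEXJ

Answer: KEXJ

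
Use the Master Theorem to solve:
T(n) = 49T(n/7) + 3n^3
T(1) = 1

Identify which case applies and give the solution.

a=49, b=7, f(n)=3n^3. log_7(49) = 2. Since c=3 > 2 and the regularity condition holds (49(n/7)^3 = (49/7^3)n^3 with 49/7^3 < 1), Case 3 applies: T(n) = Θ(f(n)) = O(n^3).

Answer: O(n^3) - Case 3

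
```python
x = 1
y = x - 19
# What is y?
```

Trace:
`x = 1` → x = 1
`y = x - 19` → y = -18
So y = -18

Answer: -18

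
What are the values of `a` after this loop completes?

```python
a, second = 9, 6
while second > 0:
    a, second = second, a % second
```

GCD of 9 and 6
`a` takes the values: 9 → 6 → 3

Answer: 3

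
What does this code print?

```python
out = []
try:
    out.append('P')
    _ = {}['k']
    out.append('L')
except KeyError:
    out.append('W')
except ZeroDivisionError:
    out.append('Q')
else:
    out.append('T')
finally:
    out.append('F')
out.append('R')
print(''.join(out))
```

Execution trace: 'P' (try body) → 'W' (except KeyError) → 'F' (finally) → 'R' (after the try/except). Output: PWFR

Answer: PWFR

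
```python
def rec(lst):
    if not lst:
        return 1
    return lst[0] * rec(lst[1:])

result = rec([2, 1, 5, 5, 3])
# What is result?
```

Product over [2, 1, 5, 5, 3] = 2 * 1 * 5 * 5 * 3 = 150

Answer: 150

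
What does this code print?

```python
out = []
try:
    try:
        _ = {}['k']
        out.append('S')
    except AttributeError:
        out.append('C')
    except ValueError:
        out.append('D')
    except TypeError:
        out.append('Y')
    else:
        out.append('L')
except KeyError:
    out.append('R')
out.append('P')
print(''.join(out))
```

Execution trace: 'R' (outer except KeyError) → 'P' (after the try/except). Output: RP

Answer: RP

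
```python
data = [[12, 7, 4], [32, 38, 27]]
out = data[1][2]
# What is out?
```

Trace:
`data = [[12, 7, 4], [32, 38, 27]]` → data = [[12, 7, 4], [32, 38, 27]]
`out = data[1][2]` → out = 27
So out = 27

Answer: 27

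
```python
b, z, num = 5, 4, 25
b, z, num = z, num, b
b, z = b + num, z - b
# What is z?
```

Trace:
`b, z, num = 5, 4, 25` → b = 5; z = 4; num = 25
`b, z, num = z, num, b` → b = 4; z = 25; num = 5
`b, z = b + num, z - b` → b = 9; z = 21
So z = 21

Answer: 21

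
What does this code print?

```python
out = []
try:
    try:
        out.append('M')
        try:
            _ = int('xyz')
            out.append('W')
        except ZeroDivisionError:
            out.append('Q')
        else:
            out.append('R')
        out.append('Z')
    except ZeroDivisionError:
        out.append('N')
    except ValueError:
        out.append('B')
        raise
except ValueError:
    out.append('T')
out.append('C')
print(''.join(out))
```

Execution trace: 'M' (try body) → 'B' (except ValueError) → 'T' (outer except ValueError) → 'C' (after the try/except). Output: MBTC

Answer: MBTC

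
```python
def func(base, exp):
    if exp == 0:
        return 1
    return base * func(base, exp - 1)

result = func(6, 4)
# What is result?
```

func(6, 4) = 6 * 6 * 6 * 6 = 1296

Answer: 1296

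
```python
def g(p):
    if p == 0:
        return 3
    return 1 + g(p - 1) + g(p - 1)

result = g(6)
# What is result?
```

g(p) = 1 + 2·g(p-1), g(0)=3. Closed form: (3+1)·2^6 - 1 = 255.

Answer: 255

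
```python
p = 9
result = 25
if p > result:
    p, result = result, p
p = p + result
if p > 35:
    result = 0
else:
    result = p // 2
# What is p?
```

Trace:
`p = 9` → p = 9
`result = 25` → result = 25
`if p > result: ...` → p > result is False → no variable changes
`p = p + result` → p = 34
`if p > 35: ...` → p > 35 is False, take else branch → result = 17
So p = 34

Answer: 34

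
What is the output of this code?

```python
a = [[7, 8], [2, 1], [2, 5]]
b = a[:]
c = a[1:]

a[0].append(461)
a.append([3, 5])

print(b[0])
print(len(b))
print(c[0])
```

Key concept: slice with nested mutation.
Step by step:
`a = [[7, 8], [2, 1], [2, 5]]` → a = [[7, 8], [2, 1], [2, 5]]
`b = a[:]` → b = [[7, 8], [2, 1], [2, 5]]
`c = a[1:]` → c = [[2, 1], [2, 5]]
`a[0].append(461)` → a = [[7, 8, 461], [2, 1], [2, 5]]; b = [[7, 8, 461], [2, 1], [2, 5]]
`a.append([3, 5])` → a = [[7, 8, 461], [2, 1], [2, 5], [3, 5]]
`print(b[0])` → prints [7, 8, 461]
`print(len(b))` → prints 3
`print(c[0])` → prints [2, 1]

Answer:
[7, 8, 461]
3
[2, 1]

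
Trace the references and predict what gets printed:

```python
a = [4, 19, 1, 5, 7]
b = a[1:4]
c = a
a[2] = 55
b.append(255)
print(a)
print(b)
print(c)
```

Key concept: slice vs alias.
Step by step:
`a = [4, 19, 1, 5, 7]` → a = [4, 19, 1, 5, 7]
`b = a[1:4]` → b = [19, 1, 5]
`c = a` → c = [4, 19, 1, 5, 7] (same object as a)
`a[2] = 55` → a = [4, 19, 55, 5, 7] (same object as c); c = [4, 19, 55, 5, 7] (same object as a)
`b.append(255)` → b = [19, 1, 5, 255]
`print(a)` → prints [4, 19, 55, 5, 7]
`print(b)` → prints [19, 1, 5, 255]
`print(c)` → prints [4, 19, 55, 5, 7]

Answer:
[4, 19, 55, 5, 7]
[19, 1, 5, 255]
[4, 19, 55, 5, 7]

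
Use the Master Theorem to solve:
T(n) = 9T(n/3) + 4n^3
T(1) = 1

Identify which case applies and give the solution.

a=9, b=3, f(n)=4n^3. log_3(9) = 2. Since c=3 > 2 and the regularity condition holds (9(n/3)^3 = (9/3^3)n^3 with 9/3^3 < 1), Case 3 applies: T(n) = Θ(f(n)) = O(n^3).

Answer: O(n^3) - Case 3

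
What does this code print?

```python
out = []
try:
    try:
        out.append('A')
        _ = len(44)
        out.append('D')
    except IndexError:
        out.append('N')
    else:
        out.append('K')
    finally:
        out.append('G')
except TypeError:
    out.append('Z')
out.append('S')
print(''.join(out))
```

Execution trace: 'A' (inner try body) → 'G' (inner finally) → 'Z' (outer except TypeError) → 'S' (after the try/except). Output: AGZS

Answer: AGZS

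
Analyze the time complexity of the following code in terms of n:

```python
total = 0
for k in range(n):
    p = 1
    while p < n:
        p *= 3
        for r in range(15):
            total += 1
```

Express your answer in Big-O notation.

Each loop level contributes: n × log n × 1. Multiplying the contributions gives O(n log n).

Answer: O(n log n)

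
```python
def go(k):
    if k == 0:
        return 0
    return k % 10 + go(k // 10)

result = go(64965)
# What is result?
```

Sum of digits of 64965: 5 + 6 + 9 + 4 + 6 = 30

Answer: 30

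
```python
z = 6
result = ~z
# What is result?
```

Trace:
`z = 6` → z = 6
`result = ~z` → result = -7
So result = -7

Answer: -7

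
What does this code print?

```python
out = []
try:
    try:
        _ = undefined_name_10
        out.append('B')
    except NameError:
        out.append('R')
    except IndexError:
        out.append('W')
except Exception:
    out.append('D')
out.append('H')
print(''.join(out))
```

Execution trace: 'R' (inner except NameError) → 'H' (after the try/except). Output: RH

Answer: RH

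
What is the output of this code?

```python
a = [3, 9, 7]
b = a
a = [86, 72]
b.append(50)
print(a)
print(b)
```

Key concept: rebinding vs mutation: a is rebound to a new list, b still points at the original.
Step by step:
`a = [3, 9, 7]` → a = [3, 9, 7]
`b = a` → b = [3, 9, 7] (same object as a)
`a = [86, 72]` → a = [86, 72]
`b.append(50)` → b = [3, 9, 7, 50]
`print(a)` → prints [86, 72]
`print(b)` → prints [3, 9, 7, 50]

Answer:
[86, 72]
[3, 9, 7, 50]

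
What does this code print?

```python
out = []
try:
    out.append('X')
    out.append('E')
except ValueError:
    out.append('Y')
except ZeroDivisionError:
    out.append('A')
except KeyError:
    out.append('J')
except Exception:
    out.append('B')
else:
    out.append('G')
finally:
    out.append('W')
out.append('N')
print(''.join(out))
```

Execution trace: 'X' (try body) → 'E' (try body, no exception) → 'G' (else) → 'W' (finally) → 'N' (after the try/except). Output: XEGWN

Answer: XEGWN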